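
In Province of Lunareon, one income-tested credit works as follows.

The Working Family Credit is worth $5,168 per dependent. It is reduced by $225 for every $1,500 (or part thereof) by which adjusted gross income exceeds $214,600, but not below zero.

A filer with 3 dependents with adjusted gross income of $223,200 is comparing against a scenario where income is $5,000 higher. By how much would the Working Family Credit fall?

$900

At $223,200 — base = 3 × $5,168 = $15,504. income exceeds $214,600 by $8,600, which is 6 full-or-partial $1,500 increments; reduction = 6 × $225 = $1,350, leaving $14,154.
At $228,200 — base = 3 × $5,168 = $15,504. income exceeds $214,600 by $13,600, which is 10 full-or-partial $1,500 increments; reduction = 10 × $225 = $2,250, leaving $13,254.
Lost: $14,154 − $13,254 = $900.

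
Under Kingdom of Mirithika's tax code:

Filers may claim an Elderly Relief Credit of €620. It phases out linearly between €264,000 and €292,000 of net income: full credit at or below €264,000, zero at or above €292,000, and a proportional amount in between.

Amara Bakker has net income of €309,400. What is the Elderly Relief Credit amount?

€0

Elderly Relief Credit: €309,400 is at or above €292,000, so the credit is €0.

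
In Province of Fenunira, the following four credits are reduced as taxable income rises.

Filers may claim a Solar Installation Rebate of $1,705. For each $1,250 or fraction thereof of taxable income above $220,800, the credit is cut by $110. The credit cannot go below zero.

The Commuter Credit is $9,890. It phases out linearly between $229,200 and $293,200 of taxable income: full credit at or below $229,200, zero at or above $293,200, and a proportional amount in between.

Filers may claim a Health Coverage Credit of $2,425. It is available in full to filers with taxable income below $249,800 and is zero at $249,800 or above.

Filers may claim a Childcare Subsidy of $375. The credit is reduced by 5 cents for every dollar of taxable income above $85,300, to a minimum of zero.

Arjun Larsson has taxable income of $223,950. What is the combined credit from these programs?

Solar Installation Rebate: income exceeds $220,800 by $3,150, which is 3 full-or-partial $1,250 increments; reduction = 3 × $110 = $330, leaving $1,375.
Commuter Credit: $223,950 is at or below the $229,200 threshold, so the full $9,890 applies.
Health Coverage Credit: $223,950 is below the $249,800 cutoff, so the full $2,425 applies.
Childcare Subsidy: 5% of the $138,650 excess over $85,300 is $6,932.50 ≥ base, so the credit is $0.
Total: $1,375 + $9,890 + $2,425 + $0 = $13,690.

$13,690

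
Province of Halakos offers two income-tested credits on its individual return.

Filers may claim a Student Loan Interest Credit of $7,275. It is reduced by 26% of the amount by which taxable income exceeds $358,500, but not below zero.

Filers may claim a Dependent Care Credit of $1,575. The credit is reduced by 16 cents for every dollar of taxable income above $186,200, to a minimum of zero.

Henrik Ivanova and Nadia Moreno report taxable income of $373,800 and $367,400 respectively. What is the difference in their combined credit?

Henrik ($373,800): Student Loan Interest Credit: 26% of the $15,300 excess over $358,500 is $3,978; credit = $7,275 − $3,978 = $3,297. Dependent Care Credit: 16% of the $187,600 excess over $186,200 is $30,016 ≥ base, so the credit is $0. total $3,297 + $0 = $3,297
Nadia ($367,400): Student Loan Interest Credit: 26% of the $8,900 excess over $358,500 is $2,314; credit = $7,275 − $2,314 = $4,961. Dependent Care Credit: 16% of the $181,200 excess over $186,200 is $28,992 ≥ base, so the credit is $0. total $4,961 + $0 = $4,961
Difference: |$3,297 − $4,961| = $1,664.

$1,664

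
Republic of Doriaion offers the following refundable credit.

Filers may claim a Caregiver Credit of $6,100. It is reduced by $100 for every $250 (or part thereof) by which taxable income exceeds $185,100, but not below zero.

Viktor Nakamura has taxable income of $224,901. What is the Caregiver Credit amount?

$0

Caregiver Credit: income exceeds $185,100 by $39,801 → 160 increments × $100 = $16,000 ≥ base, so the credit is $0.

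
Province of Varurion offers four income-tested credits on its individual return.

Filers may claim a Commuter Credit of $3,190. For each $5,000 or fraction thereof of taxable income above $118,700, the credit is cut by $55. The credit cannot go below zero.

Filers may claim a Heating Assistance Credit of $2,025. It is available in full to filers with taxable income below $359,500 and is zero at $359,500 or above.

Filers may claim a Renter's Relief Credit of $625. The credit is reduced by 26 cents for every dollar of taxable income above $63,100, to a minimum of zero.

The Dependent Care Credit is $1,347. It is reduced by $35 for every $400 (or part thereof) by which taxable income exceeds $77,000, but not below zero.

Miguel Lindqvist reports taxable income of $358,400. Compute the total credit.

Commuter Credit: income exceeds $118,700 by $239,700, which is 48 full-or-partial $5,000 increments; reduction = 48 × $55 = $2,640, leaving $550.
Heating Assistance Credit: $358,400 is below the $359,500 cutoff, so the full $2,025 applies.
Renter's Relief Credit: 26% of the $295,300 excess over $63,100 is $76,778 ≥ base, so the credit is $0.
Dependent Care Credit: income exceeds $77,000 by $281,400 → 704 increments × $35 = $24,640 ≥ base, so the credit is $0.
Total: $550 + $2,025 + $0 + $0 = $2,575.

$2,575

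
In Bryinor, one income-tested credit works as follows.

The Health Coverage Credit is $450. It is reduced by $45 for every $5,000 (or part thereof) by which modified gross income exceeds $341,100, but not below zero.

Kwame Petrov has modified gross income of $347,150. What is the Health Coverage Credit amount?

Health Coverage Credit: income exceeds $341,100 by $6,050, which is 2 full-or-partial $5,000 increments; reduction = 2 × $45 = $90, leaving $360.

$360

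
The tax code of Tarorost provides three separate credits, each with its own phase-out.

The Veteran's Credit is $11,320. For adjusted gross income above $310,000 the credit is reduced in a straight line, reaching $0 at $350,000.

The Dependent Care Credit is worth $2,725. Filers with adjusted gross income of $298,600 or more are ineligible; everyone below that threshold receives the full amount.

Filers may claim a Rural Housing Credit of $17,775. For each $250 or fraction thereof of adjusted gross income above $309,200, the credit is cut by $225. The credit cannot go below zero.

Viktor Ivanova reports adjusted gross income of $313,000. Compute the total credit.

$24,646

Veteran's Credit: $313,000 is $3,000 into a $40,000 phase-out range, leaving 37,000/40,000 of the credit: $11,320 × 37,000/40,000 = $10,471.
Dependent Care Credit: $313,000 meets or exceeds the $298,600 cutoff, so the credit is $0.
Rural Housing Credit: income exceeds $309,200 by $3,800, which is 16 full-or-partial $250 increments; reduction = 16 × $225 = $3,600, leaving $14,175.
Total: $10,471 + $0 + $14,175 = $24,646.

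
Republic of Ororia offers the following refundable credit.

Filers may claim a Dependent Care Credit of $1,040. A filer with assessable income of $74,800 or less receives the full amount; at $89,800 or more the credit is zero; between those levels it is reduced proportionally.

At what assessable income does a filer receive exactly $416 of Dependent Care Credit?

$83,800

$416 is 416/1,040 of the full $1,040, so 624/1,040 of the $15,000 range has been used: income = $74,800 + $15,000 × 624/1,040 = $83,800.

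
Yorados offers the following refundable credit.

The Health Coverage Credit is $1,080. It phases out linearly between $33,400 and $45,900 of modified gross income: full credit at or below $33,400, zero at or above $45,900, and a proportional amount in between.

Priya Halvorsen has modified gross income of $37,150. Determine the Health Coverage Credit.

$756

Health Coverage Credit: $37,150 is $3,750 into a $12,500 phase-out range, leaving 8,750/12,500 of the credit: $1,080 × 8,750/12,500 = $756.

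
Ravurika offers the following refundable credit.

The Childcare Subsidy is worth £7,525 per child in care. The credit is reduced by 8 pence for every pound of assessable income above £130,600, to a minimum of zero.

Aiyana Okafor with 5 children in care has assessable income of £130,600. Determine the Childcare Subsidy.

Childcare Subsidy: base = 5 × £7,525 = £37,625. £130,600 is at or below the £130,600 threshold, so the full £37,625 applies.

£37,625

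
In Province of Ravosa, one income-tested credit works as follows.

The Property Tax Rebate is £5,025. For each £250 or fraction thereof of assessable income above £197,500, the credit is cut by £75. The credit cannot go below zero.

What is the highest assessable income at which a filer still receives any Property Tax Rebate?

After 66 increments the reduction is 66 × £75 = £4,950, leaving £75; one more increment wipes it out. Increment 66 ends at excess 66 × £250 = £16,500, so the highest qualifying income is £197,500 + £16,500 = £214,000.

£214,000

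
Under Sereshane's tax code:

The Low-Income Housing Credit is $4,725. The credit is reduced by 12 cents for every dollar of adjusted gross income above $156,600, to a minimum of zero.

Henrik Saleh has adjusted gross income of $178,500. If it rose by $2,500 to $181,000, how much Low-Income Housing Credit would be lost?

At $178,500 — 12% of the $21,900 excess over $156,600 is $2,628; credit = $4,725 − $2,628 = $2,097.
At $181,000 — 12% of the $24,400 excess over $156,600 is $2,928; credit = $4,725 − $2,928 = $1,797.
Lost: $2,097 − $1,797 = $300.

$300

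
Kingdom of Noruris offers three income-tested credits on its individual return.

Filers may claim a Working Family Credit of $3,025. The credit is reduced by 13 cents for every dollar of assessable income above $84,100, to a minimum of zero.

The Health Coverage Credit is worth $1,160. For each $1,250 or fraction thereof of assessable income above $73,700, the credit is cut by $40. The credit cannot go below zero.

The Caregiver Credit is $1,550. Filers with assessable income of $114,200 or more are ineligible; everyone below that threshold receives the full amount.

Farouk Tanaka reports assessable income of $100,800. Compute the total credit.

Working Family Credit: 13% of the $16,700 excess over $84,100 is $2,171; credit = $3,025 − $2,171 = $854.
Health Coverage Credit: income exceeds $73,700 by $27,100, which is 22 full-or-partial $1,250 increments; reduction = 22 × $40 = $880, leaving $280.
Caregiver Credit: $100,800 is below the $114,200 cutoff, so the full $1,550 applies.
Total: $854 + $280 + $1,550 = $2,684.

$2,684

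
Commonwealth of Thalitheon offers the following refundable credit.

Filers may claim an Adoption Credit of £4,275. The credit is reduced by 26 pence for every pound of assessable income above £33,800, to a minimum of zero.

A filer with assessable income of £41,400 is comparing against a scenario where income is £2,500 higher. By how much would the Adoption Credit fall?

£650

At £41,400 — 26% of the £7,600 excess over £33,800 is £1,976; credit = £4,275 − £1,976 = £2,299.
At £43,900 — 26% of the £10,100 excess over £33,800 is £2,626; credit = £4,275 − £2,626 = £1,649.
Lost: £2,299 − £1,649 = £650.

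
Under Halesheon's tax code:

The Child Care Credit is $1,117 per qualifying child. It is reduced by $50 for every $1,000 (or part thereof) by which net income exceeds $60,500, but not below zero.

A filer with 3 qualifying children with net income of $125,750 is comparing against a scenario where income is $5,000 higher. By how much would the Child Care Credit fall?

$51

At $125,750 — base = 3 × $1,117 = $3,351. income exceeds $60,500 by $65,250, which is 66 full-or-partial $1,000 increments; reduction = 66 × $50 = $3,300, leaving $51.
At $130,750 — base = 3 × $1,117 = $3,351. income exceeds $60,500 by $70,250 → 71 increments × $50 = $3,550 ≥ base, so the credit is $0.
Lost: $51 − $0 = $51.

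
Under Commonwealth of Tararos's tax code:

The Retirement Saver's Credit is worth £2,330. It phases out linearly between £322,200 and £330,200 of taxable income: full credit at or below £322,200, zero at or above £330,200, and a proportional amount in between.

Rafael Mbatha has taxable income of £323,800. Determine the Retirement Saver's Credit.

Retirement Saver's Credit: £323,800 is £1,600 into a £8,000 phase-out range, leaving 6,400/8,000 of the credit: £2,330 × 6,400/8,000 = £1,864.

£1,864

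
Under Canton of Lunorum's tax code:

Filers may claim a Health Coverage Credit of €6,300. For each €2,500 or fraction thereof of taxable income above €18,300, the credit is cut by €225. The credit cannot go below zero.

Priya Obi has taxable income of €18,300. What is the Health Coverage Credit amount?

Health Coverage Credit: €18,300 is at or below the €18,300 threshold, so the full €6,300 applies.

€6,300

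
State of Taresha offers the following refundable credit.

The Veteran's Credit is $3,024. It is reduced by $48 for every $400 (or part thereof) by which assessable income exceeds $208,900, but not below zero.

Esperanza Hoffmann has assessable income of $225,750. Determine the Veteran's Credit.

$960

Veteran's Credit: income exceeds $208,900 by $16,850, which is 43 full-or-partial $400 increments; reduction = 43 × $48 = $2,064, leaving $960.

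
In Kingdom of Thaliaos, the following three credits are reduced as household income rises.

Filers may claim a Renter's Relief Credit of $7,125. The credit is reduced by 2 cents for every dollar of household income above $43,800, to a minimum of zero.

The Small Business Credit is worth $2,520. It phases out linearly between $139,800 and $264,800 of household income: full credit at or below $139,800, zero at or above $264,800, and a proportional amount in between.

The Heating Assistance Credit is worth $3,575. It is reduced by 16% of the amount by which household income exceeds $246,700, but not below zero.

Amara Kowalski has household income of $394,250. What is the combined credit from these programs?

$116

Renter's Relief Credit: 2% of the $350,450 excess over $43,800 is $7,009; credit = $7,125 − $7,009 = $116.
Small Business Credit: $394,250 is at or above $264,800, so the credit is $0.
Heating Assistance Credit: 16% of the $147,550 excess over $246,700 is $23,608 ≥ base, so the credit is $0.
Total: $116 + $0 + $0 = $116.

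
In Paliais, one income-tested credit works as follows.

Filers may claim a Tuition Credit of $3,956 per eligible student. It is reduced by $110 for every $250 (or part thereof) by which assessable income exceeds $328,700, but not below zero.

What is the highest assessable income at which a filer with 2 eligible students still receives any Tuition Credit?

$346,450

Full credit = 2 × $3,956 = $7,912.
After 71 increments the reduction is 71 × $110 = $7,810, leaving $102; one more increment wipes it out. Increment 71 ends at excess 71 × $250 = $17,750, so the highest qualifying income is $328,700 + $17,750 = $346,450.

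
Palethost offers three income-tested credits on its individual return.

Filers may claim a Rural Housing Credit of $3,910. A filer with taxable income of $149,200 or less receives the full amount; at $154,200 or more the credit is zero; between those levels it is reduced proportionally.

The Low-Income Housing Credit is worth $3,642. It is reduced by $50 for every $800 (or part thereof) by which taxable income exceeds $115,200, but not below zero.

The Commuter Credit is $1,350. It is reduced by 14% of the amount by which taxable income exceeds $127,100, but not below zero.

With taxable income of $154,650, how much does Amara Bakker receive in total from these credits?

Rural Housing Credit: $154,650 is at or above $154,200, so the credit is $0.
Low-Income Housing Credit: income exceeds $115,200 by $39,450, which is 50 full-or-partial $800 increments; reduction = 50 × $50 = $2,500, leaving $1,142.
Commuter Credit: 14% of the $27,550 excess over $127,100 is $3,857 ≥ base, so the credit is $0.
Total: $0 + $1,142 + $0 = $1,142.

$1,142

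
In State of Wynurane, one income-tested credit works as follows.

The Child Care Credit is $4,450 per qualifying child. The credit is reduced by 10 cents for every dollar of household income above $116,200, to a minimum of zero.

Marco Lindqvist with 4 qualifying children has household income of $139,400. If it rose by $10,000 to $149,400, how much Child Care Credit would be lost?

$1,000

At $139,400 — base = 4 × $4,450 = $17,800. 10% of the $23,200 excess over $116,200 is $2,320; credit = $17,800 − $2,320 = $15,480.
At $149,400 — base = 4 × $4,450 = $17,800. 10% of the $33,200 excess over $116,200 is $3,320; credit = $17,800 − $3,320 = $14,480.
Lost: $15,480 − $14,480 = $1,000.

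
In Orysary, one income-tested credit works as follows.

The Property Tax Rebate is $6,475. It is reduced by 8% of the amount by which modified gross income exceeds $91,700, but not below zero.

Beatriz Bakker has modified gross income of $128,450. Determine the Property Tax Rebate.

$3,535

Property Tax Rebate: 8% of the $36,750 excess over $91,700 is $2,940; credit = $6,475 − $2,940 = $3,535.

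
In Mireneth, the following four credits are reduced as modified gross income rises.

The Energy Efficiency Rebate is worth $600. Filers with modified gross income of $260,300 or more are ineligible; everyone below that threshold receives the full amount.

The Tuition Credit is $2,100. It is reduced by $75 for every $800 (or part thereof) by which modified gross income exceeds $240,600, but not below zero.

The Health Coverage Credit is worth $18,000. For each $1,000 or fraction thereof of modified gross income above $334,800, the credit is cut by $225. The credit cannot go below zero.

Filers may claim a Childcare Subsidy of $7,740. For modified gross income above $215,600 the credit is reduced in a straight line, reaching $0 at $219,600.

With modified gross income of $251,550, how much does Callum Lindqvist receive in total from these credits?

$19,650

Energy Efficiency Rebate: $251,550 is below the $260,300 cutoff, so the full $600 applies.
Tuition Credit: income exceeds $240,600 by $10,950, which is 14 full-or-partial $800 increments; reduction = 14 × $75 = $1,050, leaving $1,050.
Health Coverage Credit: $251,550 is at or below the $334,800 threshold, so the full $18,000 applies.
Childcare Subsidy: $251,550 is at or above $219,600, so the credit is $0.
Total: $600 + $1,050 + $18,000 + $0 = $19,650.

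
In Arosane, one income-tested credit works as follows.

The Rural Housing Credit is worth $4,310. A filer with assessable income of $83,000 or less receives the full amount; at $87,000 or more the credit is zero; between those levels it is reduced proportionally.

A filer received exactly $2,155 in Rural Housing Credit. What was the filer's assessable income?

$85,000

$2,155 is 2,155/4,310 of the full $4,310, so 2,155/4,310 of the $4,000 range has been used: income = $83,000 + $4,000 × 2,155/4,310 = $85,000.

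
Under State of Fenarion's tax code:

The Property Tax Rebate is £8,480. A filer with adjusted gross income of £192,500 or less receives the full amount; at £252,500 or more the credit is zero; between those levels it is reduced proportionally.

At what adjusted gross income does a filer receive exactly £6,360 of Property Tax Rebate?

£207,500

£6,360 is 6,360/8,480 of the full £8,480, so 2,120/8,480 of the £60,000 range has been used: income = £192,500 + £60,000 × 2,120/8,480 = £207,500.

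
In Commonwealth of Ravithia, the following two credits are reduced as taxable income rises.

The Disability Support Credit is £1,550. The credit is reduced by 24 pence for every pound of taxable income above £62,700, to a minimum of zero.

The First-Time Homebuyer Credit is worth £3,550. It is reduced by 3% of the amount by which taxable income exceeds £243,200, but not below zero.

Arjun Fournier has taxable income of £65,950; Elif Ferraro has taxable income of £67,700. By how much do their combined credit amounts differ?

£420

Arjun (£65,950): Disability Support Credit: 24% of the £3,250 excess over £62,700 is £780; credit = £1,550 − £780 = £770. First-Time Homebuyer Credit: £65,950 is at or below the £243,200 threshold, so the full £3,550 applies. total £770 + £3,550 = £4,320
Elif (£67,700): Disability Support Credit: 24% of the £5,000 excess over £62,700 is £1,200; credit = £1,550 − £1,200 = £350. First-Time Homebuyer Credit: £67,700 is at or below the £243,200 threshold, so the full £3,550 applies. total £350 + £3,550 = £3,900
Difference: |£4,320 − £3,900| = £420.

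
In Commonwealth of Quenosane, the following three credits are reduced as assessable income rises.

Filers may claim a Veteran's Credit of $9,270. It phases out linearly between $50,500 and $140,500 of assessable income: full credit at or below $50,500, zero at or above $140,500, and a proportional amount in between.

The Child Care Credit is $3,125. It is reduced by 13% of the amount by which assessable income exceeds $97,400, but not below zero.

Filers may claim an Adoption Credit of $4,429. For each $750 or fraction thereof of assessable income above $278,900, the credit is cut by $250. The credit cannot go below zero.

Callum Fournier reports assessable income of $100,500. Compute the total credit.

$11,271

Veteran's Credit: $100,500 is $50,000 into a $90,000 phase-out range, leaving 40,000/90,000 of the credit: $9,270 × 40,000/90,000 = $4,120.
Child Care Credit: 13% of the $3,100 excess over $97,400 is $403; credit = $3,125 − $403 = $2,722.
Adoption Credit: $100,500 is at or below the $278,900 threshold, so the full $4,429 applies.
Total: $4,120 + $2,722 + $4,429 = $11,271.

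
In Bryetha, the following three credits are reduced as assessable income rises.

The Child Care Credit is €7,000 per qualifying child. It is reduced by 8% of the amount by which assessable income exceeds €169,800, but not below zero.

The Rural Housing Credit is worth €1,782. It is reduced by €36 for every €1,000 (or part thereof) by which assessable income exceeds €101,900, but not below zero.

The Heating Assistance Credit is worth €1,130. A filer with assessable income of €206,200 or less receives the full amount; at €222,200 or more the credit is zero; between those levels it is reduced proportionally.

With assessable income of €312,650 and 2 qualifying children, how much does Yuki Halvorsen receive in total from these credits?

Child Care Credit: base = 2 × €7,000 = €14,000. 8% of the €142,850 excess over €169,800 is €11,428; credit = €14,000 − €11,428 = €2,572.
Rural Housing Credit: income exceeds €101,900 by €210,750 → 211 increments × €36 = €7,596 ≥ base, so the credit is €0.
Heating Assistance Credit: €312,650 is at or above €222,200, so the credit is €0.
Total: €2,572 + €0 + €0 = €2,572.

€2,572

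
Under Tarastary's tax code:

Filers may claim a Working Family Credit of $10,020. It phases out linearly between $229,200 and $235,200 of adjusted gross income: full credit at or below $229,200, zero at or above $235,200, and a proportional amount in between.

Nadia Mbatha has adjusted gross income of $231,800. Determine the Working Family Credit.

$5,678

Working Family Credit: $231,800 is $2,600 into a $6,000 phase-out range, leaving 3,400/6,000 of the credit: $10,020 × 3,400/6,000 = $5,678.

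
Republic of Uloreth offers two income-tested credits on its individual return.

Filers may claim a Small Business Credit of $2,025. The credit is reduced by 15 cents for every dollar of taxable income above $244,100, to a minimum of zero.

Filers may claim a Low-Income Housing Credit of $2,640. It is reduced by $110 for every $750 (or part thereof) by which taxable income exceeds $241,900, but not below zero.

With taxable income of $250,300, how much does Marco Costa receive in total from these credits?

$2,415

Small Business Credit: 15% of the $6,200 excess over $244,100 is $930; credit = $2,025 − $930 = $1,095.
Low-Income Housing Credit: income exceeds $241,900 by $8,400, which is 12 full-or-partial $750 increments; reduction = 12 × $110 = $1,320, leaving $1,320.
Total: $1,095 + $1,320 = $2,415.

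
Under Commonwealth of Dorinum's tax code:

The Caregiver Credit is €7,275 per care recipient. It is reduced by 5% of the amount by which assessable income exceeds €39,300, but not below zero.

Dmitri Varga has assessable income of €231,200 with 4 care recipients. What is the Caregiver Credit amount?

€19,505

Caregiver Credit: base = 4 × €7,275 = €29,100. 5% of the €191,900 excess over €39,300 is €9,595; credit = €29,100 − €9,595 = €19,505.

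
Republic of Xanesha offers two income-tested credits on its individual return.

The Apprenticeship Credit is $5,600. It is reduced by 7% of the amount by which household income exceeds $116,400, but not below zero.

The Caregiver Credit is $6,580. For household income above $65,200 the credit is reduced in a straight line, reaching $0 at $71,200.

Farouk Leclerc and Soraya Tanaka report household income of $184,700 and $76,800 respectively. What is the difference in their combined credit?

Farouk ($184,700): Apprenticeship Credit: 7% of the $68,300 excess over $116,400 is $4,781; credit = $5,600 − $4,781 = $819. Caregiver Credit: $184,700 is at or above $71,200, so the credit is $0. total $819 + $0 = $819
Soraya ($76,800): Apprenticeship Credit: $76,800 is at or below the $116,400 threshold, so the full $5,600 applies. Caregiver Credit: $76,800 is at or above $71,200, so the credit is $0. total $5,600 + $0 = $5,600
Difference: |$819 − $5,600| = $4,781.

$4,781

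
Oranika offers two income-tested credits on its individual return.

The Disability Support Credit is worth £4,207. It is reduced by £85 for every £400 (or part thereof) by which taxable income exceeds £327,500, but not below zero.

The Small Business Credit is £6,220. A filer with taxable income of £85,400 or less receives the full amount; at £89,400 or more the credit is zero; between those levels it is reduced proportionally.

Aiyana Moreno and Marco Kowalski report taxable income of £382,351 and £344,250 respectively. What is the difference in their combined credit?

Aiyana (£382,351): Disability Support Credit: income exceeds £327,500 by £54,851 → 138 increments × £85 = £11,730 ≥ base, so the credit is £0. Small Business Credit: £382,351 is at or above £89,400, so the credit is £0. total £0 + £0 = £0
Marco (£344,250): Disability Support Credit: income exceeds £327,500 by £16,750, which is 42 full-or-partial £400 increments; reduction = 42 × £85 = £3,570, leaving £637. Small Business Credit: £344,250 is at or above £89,400, so the credit is £0. total £637 + £0 = £637
Difference: |£0 − £637| = £637.

£637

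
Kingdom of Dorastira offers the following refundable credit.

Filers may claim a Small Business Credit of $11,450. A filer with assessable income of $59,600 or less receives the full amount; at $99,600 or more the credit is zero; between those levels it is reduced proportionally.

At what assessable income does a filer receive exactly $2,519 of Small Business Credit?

$2,519 is 2,519/11,450 of the full $11,450, so 8,931/11,450 of the $40,000 range has been used: income = $59,600 + $40,000 × 8,931/11,450 = $90,800.

$90,800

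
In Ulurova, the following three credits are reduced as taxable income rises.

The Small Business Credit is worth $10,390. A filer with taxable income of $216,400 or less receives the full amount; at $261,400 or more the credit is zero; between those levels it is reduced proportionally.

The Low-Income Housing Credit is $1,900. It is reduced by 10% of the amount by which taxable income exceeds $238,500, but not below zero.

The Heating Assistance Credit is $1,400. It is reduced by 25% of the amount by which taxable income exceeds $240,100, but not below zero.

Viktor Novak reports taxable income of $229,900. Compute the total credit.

Small Business Credit: $229,900 is $13,500 into a $45,000 phase-out range, leaving 31,500/45,000 of the credit: $10,390 × 31,500/45,000 = $7,273.
Low-Income Housing Credit: $229,900 is at or below the $238,500 threshold, so the full $1,900 applies.
Heating Assistance Credit: $229,900 is at or below the $240,100 threshold, so the full $1,400 applies.
Total: $7,273 + $1,900 + $1,400 = $10,573.

$10,573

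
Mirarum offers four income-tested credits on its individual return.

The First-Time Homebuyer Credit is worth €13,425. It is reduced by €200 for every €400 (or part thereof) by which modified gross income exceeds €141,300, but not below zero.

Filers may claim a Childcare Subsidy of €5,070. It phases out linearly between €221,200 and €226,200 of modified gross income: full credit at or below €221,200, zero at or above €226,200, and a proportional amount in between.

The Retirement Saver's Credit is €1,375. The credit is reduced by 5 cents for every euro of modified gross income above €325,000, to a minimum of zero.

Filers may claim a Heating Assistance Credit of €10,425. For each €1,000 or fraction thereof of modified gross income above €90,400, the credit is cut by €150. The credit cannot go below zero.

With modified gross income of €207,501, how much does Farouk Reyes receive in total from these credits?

First-Time Homebuyer Credit: income exceeds €141,300 by €66,201 → 166 increments × €200 = €33,200 ≥ base, so the credit is €0.
Childcare Subsidy: €207,501 is at or below the €221,200 threshold, so the full €5,070 applies.
Retirement Saver's Credit: €207,501 is at or below the €325,000 threshold, so the full €1,375 applies.
Heating Assistance Credit: income exceeds €90,400 by €117,101 → 118 increments × €150 = €17,700 ≥ base, so the credit is €0.
Total: €0 + €5,070 + €1,375 + €0 = €6,445.

€6,445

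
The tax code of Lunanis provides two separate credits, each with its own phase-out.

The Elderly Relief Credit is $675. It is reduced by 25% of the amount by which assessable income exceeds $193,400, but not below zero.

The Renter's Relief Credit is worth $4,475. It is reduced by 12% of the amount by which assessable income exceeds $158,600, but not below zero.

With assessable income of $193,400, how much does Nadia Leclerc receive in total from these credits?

$974

Elderly Relief Credit: $193,400 is at or below the $193,400 threshold, so the full $675 applies.
Renter's Relief Credit: 12% of the $34,800 excess over $158,600 is $4,176; credit = $4,475 − $4,176 = $299.
Total: $675 + $299 = $974.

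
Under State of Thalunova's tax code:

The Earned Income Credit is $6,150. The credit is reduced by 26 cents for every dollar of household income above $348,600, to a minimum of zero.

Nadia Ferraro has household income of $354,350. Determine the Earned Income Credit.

$4,655

Earned Income Credit: 26% of the $5,750 excess over $348,600 is $1,495; credit = $6,150 − $1,495 = $4,655.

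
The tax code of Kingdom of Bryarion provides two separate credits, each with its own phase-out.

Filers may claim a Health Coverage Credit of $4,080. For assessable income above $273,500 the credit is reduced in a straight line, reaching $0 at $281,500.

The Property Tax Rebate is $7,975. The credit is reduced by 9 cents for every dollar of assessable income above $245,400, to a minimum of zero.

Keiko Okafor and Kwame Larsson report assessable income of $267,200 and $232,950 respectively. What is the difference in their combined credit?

$1,962

Keiko ($267,200): Health Coverage Credit: $267,200 is at or below the $273,500 threshold, so the full $4,080 applies. Property Tax Rebate: 9% of the $21,800 excess over $245,400 is $1,962; credit = $7,975 − $1,962 = $6,013. total $4,080 + $6,013 = $10,093
Kwame ($232,950): Health Coverage Credit: $232,950 is at or below the $273,500 threshold, so the full $4,080 applies. Property Tax Rebate: $232,950 is at or below the $245,400 threshold, so the full $7,975 applies. total $4,080 + $7,975 = $12,055
Difference: |$10,093 − $12,055| = $1,962.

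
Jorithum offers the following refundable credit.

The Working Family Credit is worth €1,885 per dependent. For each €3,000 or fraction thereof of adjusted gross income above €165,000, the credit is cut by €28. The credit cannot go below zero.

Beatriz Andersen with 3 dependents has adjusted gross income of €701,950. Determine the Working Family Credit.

€643

Working Family Credit: base = 3 × €1,885 = €5,655. income exceeds €165,000 by €536,950, which is 179 full-or-partial €3,000 increments; reduction = 179 × €28 = €5,012, leaving €643.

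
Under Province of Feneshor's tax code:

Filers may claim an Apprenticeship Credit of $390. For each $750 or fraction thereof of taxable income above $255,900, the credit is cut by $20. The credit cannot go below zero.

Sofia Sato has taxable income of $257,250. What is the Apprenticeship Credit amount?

$350

Apprenticeship Credit: income exceeds $255,900 by $1,350, which is 2 full-or-partial $750 increments; reduction = 2 × $20 = $40, leaving $350.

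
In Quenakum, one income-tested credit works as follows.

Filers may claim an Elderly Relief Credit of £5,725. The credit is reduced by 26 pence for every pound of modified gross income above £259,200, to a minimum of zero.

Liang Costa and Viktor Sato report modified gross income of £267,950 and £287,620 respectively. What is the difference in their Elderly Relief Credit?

Liang (£267,950): Elderly Relief Credit: 26% of the £8,750 excess over £259,200 is £2,275; credit = £5,725 − £2,275 = £3,450.
Viktor (£287,620): Elderly Relief Credit: 26% of the £28,420 excess over £259,200 is £7,389.20 ≥ base, so the credit is £0.
Difference: |£3,450 − £0| = £3,450.

£3,450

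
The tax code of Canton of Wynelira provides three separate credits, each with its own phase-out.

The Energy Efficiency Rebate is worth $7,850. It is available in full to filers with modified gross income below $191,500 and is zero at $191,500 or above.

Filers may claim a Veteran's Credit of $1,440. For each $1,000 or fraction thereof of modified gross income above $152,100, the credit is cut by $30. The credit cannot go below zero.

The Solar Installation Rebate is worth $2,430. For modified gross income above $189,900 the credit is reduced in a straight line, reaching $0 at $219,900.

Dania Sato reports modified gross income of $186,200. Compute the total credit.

$10,670

Energy Efficiency Rebate: $186,200 is below the $191,500 cutoff, so the full $7,850 applies.
Veteran's Credit: income exceeds $152,100 by $34,100, which is 35 full-or-partial $1,000 increments; reduction = 35 × $30 = $1,050, leaving $390.
Solar Installation Rebate: $186,200 is at or below the $189,900 threshold, so the full $2,430 applies.
Total: $7,850 + $390 + $2,430 = $10,670.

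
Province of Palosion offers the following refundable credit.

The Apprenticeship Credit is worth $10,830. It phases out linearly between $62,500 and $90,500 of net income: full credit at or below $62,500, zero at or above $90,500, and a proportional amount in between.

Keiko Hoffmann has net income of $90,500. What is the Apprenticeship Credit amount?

Apprenticeship Credit: $90,500 is at or above $90,500, so the credit is $0.

$0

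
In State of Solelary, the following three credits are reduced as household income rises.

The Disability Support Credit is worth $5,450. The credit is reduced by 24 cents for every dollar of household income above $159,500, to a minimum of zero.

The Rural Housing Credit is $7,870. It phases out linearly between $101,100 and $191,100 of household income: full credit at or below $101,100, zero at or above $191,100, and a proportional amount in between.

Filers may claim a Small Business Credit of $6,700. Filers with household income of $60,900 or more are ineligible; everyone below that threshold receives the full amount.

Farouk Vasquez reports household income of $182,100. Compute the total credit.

$813

Disability Support Credit: 24% of the $22,600 excess over $159,500 is $5,424; credit = $5,450 − $5,424 = $26.
Rural Housing Credit: $182,100 is $81,000 into a $90,000 phase-out range, leaving 9,000/90,000 of the credit: $7,870 × 9,000/90,000 = $787.
Small Business Credit: $182,100 meets or exceeds the $60,900 cutoff, so the credit is $0.
Total: $26 + $787 + $0 = $813.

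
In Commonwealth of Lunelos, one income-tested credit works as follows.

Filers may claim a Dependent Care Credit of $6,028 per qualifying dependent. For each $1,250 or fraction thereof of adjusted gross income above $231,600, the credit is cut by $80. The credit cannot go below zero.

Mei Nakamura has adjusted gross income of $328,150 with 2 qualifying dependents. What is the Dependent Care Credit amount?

$5,816

Dependent Care Credit: base = 2 × $6,028 = $12,056. income exceeds $231,600 by $96,550, which is 78 full-or-partial $1,250 increments; reduction = 78 × $80 = $6,240, leaving $5,816.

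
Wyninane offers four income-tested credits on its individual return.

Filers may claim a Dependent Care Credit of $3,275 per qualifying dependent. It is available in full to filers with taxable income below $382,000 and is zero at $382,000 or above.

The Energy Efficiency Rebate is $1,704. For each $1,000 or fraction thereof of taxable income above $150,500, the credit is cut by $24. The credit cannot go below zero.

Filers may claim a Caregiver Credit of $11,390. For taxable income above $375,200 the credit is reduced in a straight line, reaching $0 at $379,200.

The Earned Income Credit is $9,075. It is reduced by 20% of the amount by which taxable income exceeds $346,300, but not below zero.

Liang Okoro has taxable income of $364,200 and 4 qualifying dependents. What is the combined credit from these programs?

Dependent Care Credit: base = 4 × $3,275 = $13,100. $364,200 is below the $382,000 cutoff, so the full $13,100 applies.
Energy Efficiency Rebate: income exceeds $150,500 by $213,700 → 214 increments × $24 = $5,136 ≥ base, so the credit is $0.
Caregiver Credit: $364,200 is at or below the $375,200 threshold, so the full $11,390 applies.
Earned Income Credit: 20% of the $17,900 excess over $346,300 is $3,580; credit = $9,075 − $3,580 = $5,495.
Total: $13,100 + $0 + $11,390 + $5,495 = $29,985.

$29,985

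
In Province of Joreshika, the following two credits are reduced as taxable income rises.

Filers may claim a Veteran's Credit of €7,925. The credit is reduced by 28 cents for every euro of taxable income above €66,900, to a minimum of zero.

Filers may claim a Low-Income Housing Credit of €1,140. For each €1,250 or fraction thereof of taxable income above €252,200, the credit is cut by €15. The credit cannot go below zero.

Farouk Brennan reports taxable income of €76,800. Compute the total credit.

Veteran's Credit: 28% of the €9,900 excess over €66,900 is €2,772; credit = €7,925 − €2,772 = €5,153.
Low-Income Housing Credit: €76,800 is at or below the €252,200 threshold, so the full €1,140 applies.
Total: €5,153 + €1,140 = €6,293.

€6,293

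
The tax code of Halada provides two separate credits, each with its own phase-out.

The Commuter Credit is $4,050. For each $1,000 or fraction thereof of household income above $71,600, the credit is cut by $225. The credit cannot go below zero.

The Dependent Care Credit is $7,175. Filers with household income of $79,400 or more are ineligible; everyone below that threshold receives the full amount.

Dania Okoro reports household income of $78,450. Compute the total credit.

$9,650

Commuter Credit: income exceeds $71,600 by $6,850, which is 7 full-or-partial $1,000 increments; reduction = 7 × $225 = $1,575, leaving $2,475.
Dependent Care Credit: $78,450 is below the $79,400 cutoff, so the full $7,175 applies.
Total: $2,475 + $7,175 = $9,650.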